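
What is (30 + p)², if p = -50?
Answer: 400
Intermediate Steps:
(30 + p)² = (30 - 50)² = (-20)² = 400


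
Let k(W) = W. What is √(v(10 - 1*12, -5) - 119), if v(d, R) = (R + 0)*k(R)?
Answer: I*√94 ≈ 9.6954*I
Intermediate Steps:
v(d, R) = R² (v(d, R) = (R + 0)*R = R*R = R²)
√(v(10 - 1*12, -5) - 119) = √((-5)² - 119) = √(25 - 119) = √(-94) = I*√94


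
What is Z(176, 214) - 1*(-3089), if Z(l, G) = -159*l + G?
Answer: -24681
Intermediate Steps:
Z(l, G) = G - 159*l
Z(176, 214) - 1*(-3089) = (214 - 159*176) - 1*(-3089) = (214 - 27984) + 3089 = -27770 + 3089 = -24681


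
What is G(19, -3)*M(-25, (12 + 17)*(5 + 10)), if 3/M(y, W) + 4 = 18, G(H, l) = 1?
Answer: 3/14 ≈ 0.21429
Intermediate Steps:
M(y, W) = 3/14 (M(y, W) = 3/(-4 + 18) = 3/14)
G(19, -3)*M(-25, (12 + 17)*(5 + 10)) = 1*(3/14) = 3/14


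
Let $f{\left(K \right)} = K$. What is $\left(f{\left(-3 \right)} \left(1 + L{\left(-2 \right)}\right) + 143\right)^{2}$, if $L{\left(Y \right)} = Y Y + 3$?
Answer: $14161$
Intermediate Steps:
$L{\left(Y \right)} = 3 + Y^{2}$ ($L{\left(Y \right)} = Y^{2} + 3 = 3 + Y^{2}$)
$\left(f{\left(-3 \right)} \left(1 + L{\left(-2 \right)}\right) + 143\right)^{2} = \left(- 3 \left(1 + \left(3 + \left(-2\right)^{2}\right)\right) + 143\right)^{2} = \left(- 3 \left(1 + \left(3 + 4\right)\right) + 143\right)^{2} = \left(- 3 \left(1 + 7\right) + 143\right)^{2} = \left(\left(-3\right) 8 + 143\right)^{2} = \left(-24 + 143\right)^{2} = 119^{2} = 14161$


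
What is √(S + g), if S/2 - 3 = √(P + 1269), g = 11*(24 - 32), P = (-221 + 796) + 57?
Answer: √(-82 + 2*√1901) ≈ 2.2806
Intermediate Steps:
P = 632 (P = 575 + 57 = 632)
g = -88 (g = 11*(-8) = -88)
S = 6 + 2*√1901 (S = 6 + 2*√(632 + 1269) = 6 + 2*√1901 ≈ 93.201)
√(S + g) = √((6 + 2*√1901) - 88) = √(-82 + 2*√1901)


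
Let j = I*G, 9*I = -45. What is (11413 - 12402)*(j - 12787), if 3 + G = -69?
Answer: 12290303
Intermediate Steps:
G = -72 (G = -3 - 69 = -72)
I = -5 (I = (⅑)*(-45) = -5)
j = 360 (j = -5*(-72) = 360)
(11413 - 12402)*(j - 12787) = (11413 - 12402)*(360 - 12787) = -989*(-12427) = 12290303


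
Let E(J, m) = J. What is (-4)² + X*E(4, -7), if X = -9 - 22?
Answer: -108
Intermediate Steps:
X = -31
(-4)² + X*E(4, -7) = (-4)² - 31*4 = 16 - 124 = -108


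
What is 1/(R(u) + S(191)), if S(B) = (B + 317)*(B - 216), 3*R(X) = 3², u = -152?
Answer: -1/12697 ≈ -7.8759e-5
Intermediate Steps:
R(X) = 3 (R(X) = (⅓)*3² = (⅓)*9 = 3)
S(B) = (-216 + B)*(317 + B) (S(B) = (317 + B)*(-216 + B) = (-216 + B)*(317 + B))
1/(R(u) + S(191)) = 1/(3 + (-68472 + 191² + 101*191)) = 1/(3 + (-68472 + 36481 + 19291)) = 1/(3 - 12700) = 1/(-12697) = -1/12697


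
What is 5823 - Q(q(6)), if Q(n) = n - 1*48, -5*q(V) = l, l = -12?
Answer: 29343/5 ≈ 5868.6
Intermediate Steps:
q(V) = 12/5 (q(V) = -⅕*(-12) = 12/5)
Q(n) = -48 + n (Q(n) = n - 48 = -48 + n)
5823 - Q(q(6)) = 5823 - (-48 + 12/5) = 5823 - 1*(-228/5) = 5823 + 228/5 = 29343/5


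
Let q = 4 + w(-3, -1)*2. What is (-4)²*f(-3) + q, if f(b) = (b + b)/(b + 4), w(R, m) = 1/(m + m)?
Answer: -93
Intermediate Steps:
w(R, m) = 1/(2*m)
f(b) = 2*b/(4 + b) (f(b) = (2*b)/(4 + b) = 2*b/(4 + b))
q = 3 (q = 4 + ((½)/(-1))*2 = 4 + ((½)*(-1))*2 = 4 - ½*2 = 4 - 1 = 3)
(-4)²*f(-3) + q = (-4)²*(2*(-3)/(4 - 3)) + 3 = 16*(2*(-3)/1) + 3 = 16*(2*(-3)*1) + 3 = 16*(-6) + 3 = -96 + 3 = -93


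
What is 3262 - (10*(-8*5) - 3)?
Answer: 3665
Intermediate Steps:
3262 - (10*(-8*5) - 3) = 3262 - (10*(-40) - 3) = 3262 - (-400 - 3) = 3262 - 1*(-403) = 3262 + 403 = 3665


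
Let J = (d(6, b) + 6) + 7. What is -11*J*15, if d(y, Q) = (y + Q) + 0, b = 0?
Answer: -3135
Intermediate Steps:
d(y, Q) = Q + y (d(y, Q) = (Q + y) + 0 = Q + y)
J = 19 (J = ((0 + 6) + 6) + 7 = (6 + 6) + 7 = 12 + 7 = 19)
-11*J*15 = -11*19*15 = -209*15 = -3135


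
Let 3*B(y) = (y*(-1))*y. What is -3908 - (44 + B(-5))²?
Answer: -46621/9 ≈ -5180.1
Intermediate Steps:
B(y) = -y²/3 (B(y) = ((y*(-1))*y)/3 = ((-y)*y)/3 = (-y²)/3 = -y²/3)
-3908 - (44 + B(-5))² = -3908 - (44 - ⅓*(-5)²)² = -3908 - (44 - ⅓*25)² = -3908 - (44 - 25/3)² = -3908 - (107/3)² = -3908 - 1*11449/9 = -3908 - 11449/9 = -46621/9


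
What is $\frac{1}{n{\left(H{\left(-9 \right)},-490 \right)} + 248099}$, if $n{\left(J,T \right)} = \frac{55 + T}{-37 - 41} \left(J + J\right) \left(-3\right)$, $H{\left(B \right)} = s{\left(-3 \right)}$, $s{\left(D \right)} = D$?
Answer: $\frac{13}{3226592} \approx 4.029 \cdot 10^{-6}$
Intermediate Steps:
$H{\left(B \right)} = -3$
$n{\left(J,T \right)} = - 6 J \left(- \frac{55}{78} - \frac{T}{78}\right)$ ($n{\left(J,T \right)} = \frac{55 + T}{-78} \cdot 2 J \left(-3\right) = \left(55 + T\right) \left(- \frac{1}{78}\right) \left(- 6 J\right) = \left(- \frac{55}{78} - \frac{T}{78}\right) \left(- 6 J\right) = - 6 J \left(- \frac{55}{78} - \frac{T}{78}\right)$)
$\frac{1}{n{\left(H{\left(-9 \right)},-490 \right)} + 248099} = \frac{1}{\frac{1}{13} \left(-3\right) \left(55 - 490\right) + 248099} = \frac{1}{\frac{1}{13} \left(-3\right) \left(-435\right) + 248099} = \frac{1}{\frac{1305}{13} + 248099} = \frac{1}{\frac{3226592}{13}} = \frac{13}{3226592}$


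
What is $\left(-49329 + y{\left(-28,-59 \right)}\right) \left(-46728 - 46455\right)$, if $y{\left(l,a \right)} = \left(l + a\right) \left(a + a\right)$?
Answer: $3640007529$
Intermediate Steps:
$y{\left(l,a \right)} = 2 a \left(a + l\right)$ ($y{\left(l,a \right)} = \left(a + l\right) 2 a = 2 a \left(a + l\right)$)
$\left(-49329 + y{\left(-28,-59 \right)}\right) \left(-46728 - 46455\right) = \left(-49329 + 2 \left(-59\right) \left(-59 - 28\right)\right) \left(-46728 - 46455\right) = \left(-49329 + 2 \left(-59\right) \left(-87\right)\right) \left(-93183\right) = \left(-49329 + 10266\right) \left(-93183\right) = \left(-39063\right) \left(-93183\right) = 3640007529$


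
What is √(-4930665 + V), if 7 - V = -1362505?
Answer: I*√3568153 ≈ 1889.0*I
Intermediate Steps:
V = 1362512 (V = 7 - 1*(-1362505) = 7 + 1362505 = 1362512)
√(-4930665 + V) = √(-4930665 + 1362512) = √(-3568153) = I*√3568153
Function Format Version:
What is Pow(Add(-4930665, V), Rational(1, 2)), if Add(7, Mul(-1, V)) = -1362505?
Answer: Mul(I, Pow(3568153, Rational(1, 2))) ≈ Mul(1889.0, I)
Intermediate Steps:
V = 1362512 (V = Add(7, Mul(-1, -1362505)) = Add(7, 1362505) = 1362512)
Pow(Add(-4930665, V), Rational(1, 2)) = Pow(Add(-4930665, 1362512), Rational(1, 2)) = Pow(-3568153, Rational(1, 2)) = Mul(I, Pow(3568153, Rational(1, 2)))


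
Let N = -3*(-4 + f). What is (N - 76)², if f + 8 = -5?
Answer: 625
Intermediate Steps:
f = -13 (f = -8 - 5 = -13)
N = 51 (N = -3*(-4 - 13) = -3*(-17) = 51)
(N - 76)² = (51 - 76)² = (-25)² = 625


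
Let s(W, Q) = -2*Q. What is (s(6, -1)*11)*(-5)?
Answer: -110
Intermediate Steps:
(s(6, -1)*11)*(-5) = (-2*(-1)*11)*(-5) = (2*11)*(-5) = 22*(-5) = -110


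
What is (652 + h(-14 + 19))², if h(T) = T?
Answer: 431649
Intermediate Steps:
(652 + h(-14 + 19))² = (652 + (-14 + 19))² = (652 + 5)² = 657² = 431649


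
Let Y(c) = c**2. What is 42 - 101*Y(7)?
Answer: -4907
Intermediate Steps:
42 - 101*Y(7) = 42 - 101*7**2 = 42 - 101*49 = 42 - 4949 = -4907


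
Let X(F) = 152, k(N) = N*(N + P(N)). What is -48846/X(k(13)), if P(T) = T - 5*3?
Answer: -24423/76 ≈ -321.36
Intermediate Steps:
P(T) = -15 + T (P(T) = T - 15 = -15 + T)
k(N) = N*(-15 + 2*N) (k(N) = N*(N + (-15 + N)) = N*(-15 + 2*N))
-48846/X(k(13)) = -48846/152 = -48846*1/152 = -24423/76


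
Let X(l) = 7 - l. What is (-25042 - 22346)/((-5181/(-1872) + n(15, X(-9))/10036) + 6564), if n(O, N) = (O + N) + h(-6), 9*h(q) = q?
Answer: -57646784/7988377 ≈ -7.2163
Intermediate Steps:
h(q) = q/9
n(O, N) = -⅔ + N + O (n(O, N) = (O + N) + (⅑)*(-6) = (N + O) - ⅔ = -⅔ + N + O)
(-25042 - 22346)/((-5181/(-1872) + n(15, X(-9))/10036) + 6564) = (-25042 - 22346)/((-5181/(-1872) + (-⅔ + (7 - 1*(-9)) + 15)/10036) + 6564) = -47388/((-5181*(-1/1872) + (-⅔ + (7 + 9) + 15)*(1/10036)) + 6564) = -47388/((1727/624 + (-⅔ + 16 + 15)*(1/10036)) + 6564) = -47388/((1727/624 + (91/3)*(1/10036)) + 6564) = -47388/((1727/624 + 7/2316) + 6564) = -47388/(111225/40144 + 6564) = -47388/263616441/40144 = -47388*40144/263616441 = -57646784/7988377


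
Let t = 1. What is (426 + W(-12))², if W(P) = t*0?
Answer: 181476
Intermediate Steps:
W(P) = 0 (W(P) = 1*0 = 0)
(426 + W(-12))² = (426 + 0)² = 426² = 181476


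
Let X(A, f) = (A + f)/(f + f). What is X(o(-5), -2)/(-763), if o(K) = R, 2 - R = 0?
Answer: 0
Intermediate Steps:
R = 2 (R = 2 - 1*0 = 2 + 0 = 2)
o(K) = 2
X(A, f) = (A + f)/(2*f) (X(A, f) = (A + f)/((2*f)) = (A + f)*(1/(2*f)) = (A + f)/(2*f))
X(o(-5), -2)/(-763) = ((½)*(2 - 2)/(-2))/(-763) = ((½)*(-½)*0)*(-1/763) = 0*(-1/763) = 0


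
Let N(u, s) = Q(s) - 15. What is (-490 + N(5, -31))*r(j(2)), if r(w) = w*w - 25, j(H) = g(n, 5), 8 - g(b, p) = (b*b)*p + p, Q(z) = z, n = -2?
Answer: -141504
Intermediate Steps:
N(u, s) = -15 + s (N(u, s) = s - 15 = -15 + s)
g(b, p) = 8 - p - p*b² (g(b, p) = 8 - ((b*b)*p + p) = 8 - (b²*p + p) = 8 - (p*b² + p) = 8 - (p + p*b²) = 8 + (-p - p*b²) = 8 - p - p*b²)
j(H) = -17 (j(H) = 8 - 1*5 - 1*5*(-2)² = 8 - 5 - 1*5*4 = 8 - 5 - 20 = -17)
r(w) = -25 + w² (r(w) = w² - 25 = -25 + w²)
(-490 + N(5, -31))*r(j(2)) = (-490 + (-15 - 31))*(-25 + (-17)²) = (-490 - 46)*(-25 + 289) = -536*264 = -141504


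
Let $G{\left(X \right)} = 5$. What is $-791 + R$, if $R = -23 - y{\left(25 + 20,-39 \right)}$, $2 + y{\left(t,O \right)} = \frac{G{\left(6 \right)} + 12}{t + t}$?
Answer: $- \frac{73097}{90} \approx -812.19$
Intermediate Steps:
$y{\left(t,O \right)} = -2 + \frac{17}{2 t}$ ($y{\left(t,O \right)} = -2 + \frac{5 + 12}{t + t} = -2 + \frac{17}{2 t}$)
$R = - \frac{1907}{90}$ ($R = -23 - \left(-2 + \frac{17}{2 \left(25 + 20\right)}\right) = -23 - \left(-2 + \frac{17}{2 \cdot 45}\right) = -23 - \left(-2 + \frac{17}{2} \cdot \frac{1}{45}\right) = -23 - \left(-2 + \frac{17}{90}\right) = -23 - - \frac{163}{90} = -23 + \frac{163}{90} = - \frac{1907}{90} \approx -21.189$)
$-791 + R = -791 - \frac{1907}{90} = - \frac{73097}{90}$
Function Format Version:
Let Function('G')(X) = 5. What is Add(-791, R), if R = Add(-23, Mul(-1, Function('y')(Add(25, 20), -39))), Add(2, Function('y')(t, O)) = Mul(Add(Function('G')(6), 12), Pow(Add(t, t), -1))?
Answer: Rational(-73097, 90) ≈ -812.19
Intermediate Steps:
Function('y')(t, O) = Add(-2, Mul(Rational(17, 2), Pow(t, -1))) (Function('y')(t, O) = Add(-2, Mul(Add(5, 12), Pow(Add(t, t), -1))) = Add(-2, Mul(17, Pow(Mul(2, t), -1))) = Add(-2, Mul(17, Mul(Rational(1, 2), Pow(t, -1)))) = Add(-2, Mul(Rational(17, 2), Pow(t, -1))))
R = Rational(-1907, 90) (R = Add(-23, Mul(-1, Add(-2, Mul(Rational(17, 2), Pow(Add(25, 20), -1))))) = Add(-23, Mul(-1, Add(-2, Mul(Rational(17, 2), Pow(45, -1))))) = Add(-23, Mul(-1, Add(-2, Mul(Rational(17, 2), Rational(1, 45))))) = Add(-23, Mul(-1, Add(-2, Rational(17, 90)))) = Add(-23, Mul(-1, Rational(-163, 90))) = Add(-23, Rational(163, 90)) = Rational(-1907, 90) ≈ -21.189)
Add(-791, R) = Add(-791, Rational(-1907, 90)) = Rational(-73097, 90)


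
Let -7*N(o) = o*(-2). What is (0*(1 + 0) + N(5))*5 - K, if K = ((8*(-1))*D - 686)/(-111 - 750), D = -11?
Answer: 5552/861 ≈ 6.4483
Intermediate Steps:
N(o) = 2*o/7 (N(o) = -o*(-2)/7 = -(-2)*o/7 = 2*o/7)
K = 598/861 (K = ((8*(-1))*(-11) - 686)/(-111 - 750) = (-8*(-11) - 686)/(-861) = (88 - 686)*(-1/861) = -598*(-1/861) = 598/861 ≈ 0.69454)
(0*(1 + 0) + N(5))*5 - K = (0*(1 + 0) + (2/7)*5)*5 - 1*598/861 = (0*1 + 10/7)*5 - 598/861 = (0 + 10/7)*5 - 598/861 = (10/7)*5 - 598/861 = 50/7 - 598/861 = 5552/861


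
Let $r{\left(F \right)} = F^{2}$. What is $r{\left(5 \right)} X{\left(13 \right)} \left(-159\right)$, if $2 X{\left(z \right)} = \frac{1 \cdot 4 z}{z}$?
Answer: $-7950$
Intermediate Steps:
$X{\left(z \right)} = 2$ ($X{\left(z \right)} = \frac{1 \cdot 4 z \frac{1}{z}}{2} = \frac{4 z \frac{1}{z}}{2} = \frac{1}{2} \cdot 4 = 2$)
$r{\left(5 \right)} X{\left(13 \right)} \left(-159\right) = 5^{2} \cdot 2 \left(-159\right) = 25 \cdot 2 \left(-159\right) = 50 \left(-159\right) = -7950$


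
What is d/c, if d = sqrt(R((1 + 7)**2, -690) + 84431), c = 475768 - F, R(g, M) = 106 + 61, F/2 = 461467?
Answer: -sqrt(84598)/447166 ≈ -0.00065045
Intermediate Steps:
F = 922934 (F = 2*461467 = 922934)
R(g, M) = 167
c = -447166 (c = 475768 - 1*922934 = 475768 - 922934 = -447166)
d = sqrt(84598) (d = sqrt(167 + 84431) = sqrt(84598) ≈ 290.86)
d/c = sqrt(84598)/(-447166) = sqrt(84598)*(-1/447166) = -sqrt(84598)/447166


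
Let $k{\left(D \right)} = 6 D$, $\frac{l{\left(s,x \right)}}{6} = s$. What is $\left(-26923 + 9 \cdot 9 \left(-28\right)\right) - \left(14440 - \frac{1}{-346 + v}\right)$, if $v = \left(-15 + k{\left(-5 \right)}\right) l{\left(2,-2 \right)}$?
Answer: $- \frac{38657067}{886} \approx -43631.0$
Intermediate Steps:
$l{\left(s,x \right)} = 6 s$
$v = -540$ ($v = \left(-15 + 6 \left(-5\right)\right) 6 \cdot 2 = \left(-15 - 30\right) 12 = \left(-45\right) 12 = -540$)
$\left(-26923 + 9 \cdot 9 \left(-28\right)\right) - \left(14440 - \frac{1}{-346 + v}\right) = \left(-26923 + 9 \cdot 9 \left(-28\right)\right) - \left(14440 - \frac{1}{-346 - 540}\right) = \left(-26923 + 81 \left(-28\right)\right) - \left(14440 - \frac{1}{-886}\right) = \left(-26923 - 2268\right) - \frac{12793841}{886} = -29191 - \frac{12793841}{886} = - \frac{38657067}{886}$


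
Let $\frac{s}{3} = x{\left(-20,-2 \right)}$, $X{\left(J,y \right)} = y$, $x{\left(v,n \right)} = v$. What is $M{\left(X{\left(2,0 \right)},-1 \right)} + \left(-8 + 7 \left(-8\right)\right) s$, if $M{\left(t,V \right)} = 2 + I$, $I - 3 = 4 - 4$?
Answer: $3845$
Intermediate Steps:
$s = -60$ ($s = 3 \left(-20\right) = -60$)
$I = 3$ ($I = 3 + \left(4 - 4\right) = 3 + 0 = 3$)
$M{\left(t,V \right)} = 5$ ($M{\left(t,V \right)} = 2 + 3 = 5$)
$M{\left(X{\left(2,0 \right)},-1 \right)} + \left(-8 + 7 \left(-8\right)\right) s = 5 + \left(-8 + 7 \left(-8\right)\right) \left(-60\right) = 5 + \left(-8 - 56\right) \left(-60\right) = 5 - -3840 = 5 + 3840 = 3845$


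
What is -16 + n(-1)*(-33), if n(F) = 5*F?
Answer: 149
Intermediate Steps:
-16 + n(-1)*(-33) = -16 + (5*(-1))*(-33) = -16 - 5*(-33) = -16 + 165 = 149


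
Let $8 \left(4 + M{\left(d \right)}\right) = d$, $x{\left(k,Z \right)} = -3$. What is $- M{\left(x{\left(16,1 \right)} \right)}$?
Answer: $\frac{35}{8} \approx 4.375$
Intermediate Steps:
$M{\left(d \right)} = -4 + \frac{d}{8}$
$- M{\left(x{\left(16,1 \right)} \right)} = - (-4 + \frac{1}{8} \left(-3\right)) = - (-4 - \frac{3}{8}) = \left(-1\right) \left(- \frac{35}{8}\right) = \frac{35}{8}$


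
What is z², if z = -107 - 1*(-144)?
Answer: 1369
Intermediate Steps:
z = 37 (z = -107 + 144 = 37)
z² = 37² = 1369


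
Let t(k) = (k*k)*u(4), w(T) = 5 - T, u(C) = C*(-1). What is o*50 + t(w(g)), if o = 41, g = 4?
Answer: 2046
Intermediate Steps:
u(C) = -C
t(k) = -4*k**2 (t(k) = (k*k)*(-1*4) = k**2*(-4) = -4*k**2)
o*50 + t(w(g)) = 41*50 - 4*(5 - 1*4)**2 = 2050 - 4*(5 - 4)**2 = 2050 - 4*1**2 = 2050 - 4*1 = 2050 - 4 = 2046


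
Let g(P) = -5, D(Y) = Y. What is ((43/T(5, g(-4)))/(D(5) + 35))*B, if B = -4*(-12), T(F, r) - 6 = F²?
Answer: 258/155 ≈ 1.6645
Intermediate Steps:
T(F, r) = 6 + F²
B = 48
((43/T(5, g(-4)))/(D(5) + 35))*B = ((43/(6 + 5²))/(5 + 35))*48 = ((43/(6 + 25))/40)*48 = ((43/31)*(1/40))*48 = (43/1240)*48 = 258/155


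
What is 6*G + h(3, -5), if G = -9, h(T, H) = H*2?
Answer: -64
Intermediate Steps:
h(T, H) = 2*H
6*G + h(3, -5) = 6*(-9) + 2*(-5) = -54 - 10 = -64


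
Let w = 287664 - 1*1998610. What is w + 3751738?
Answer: 2040792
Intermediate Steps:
w = -1710946 (w = 287664 - 1998610 = -1710946)
w + 3751738 = -1710946 + 3751738 = 2040792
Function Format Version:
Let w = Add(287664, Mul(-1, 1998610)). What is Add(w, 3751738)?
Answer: 2040792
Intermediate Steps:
w = -1710946 (w = Add(287664, -1998610) = -1710946)
Add(w, 3751738) = Add(-1710946, 3751738) = 2040792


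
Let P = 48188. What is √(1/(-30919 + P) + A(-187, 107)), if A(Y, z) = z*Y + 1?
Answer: I*√5966752949619/17269 ≈ 141.45*I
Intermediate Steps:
A(Y, z) = 1 + Y*z (A(Y, z) = Y*z + 1 = 1 + Y*z)
√(1/(-30919 + P) + A(-187, 107)) = √(1/(-30919 + 48188) + (1 - 187*107)) = √(1/17269 + (1 - 20009)) = √(1/17269 - 20008) = √(-345518151/17269) = I*√5966752949619/17269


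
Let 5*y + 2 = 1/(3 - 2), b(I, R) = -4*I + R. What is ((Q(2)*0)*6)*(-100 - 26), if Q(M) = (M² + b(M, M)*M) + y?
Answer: 0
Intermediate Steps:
b(I, R) = R - 4*I
y = -⅕ (y = -⅖ + 1/(5*(3 - 2)) = -⅖ + (⅕)/1 = -⅖ + (⅕)*1 = -⅖ + ⅕ = -⅕ ≈ -0.20000)
Q(M) = -⅕ - 2*M² (Q(M) = (M² + (M - 4*M)*M) - ⅕ = (M² + (-3*M)*M) - ⅕ = (M² - 3*M²) - ⅕ = -2*M² - ⅕ = -⅕ - 2*M²)
((Q(2)*0)*6)*(-100 - 26) = (((-⅕ - 2*2²)*0)*6)*(-100 - 26) = (((-⅕ - 2*4)*0)*6)*(-126) = (((-⅕ - 8)*0)*6)*(-126) = (-41/5*0*6)*(-126) = (0*6)*(-126) = 0*(-126) = 0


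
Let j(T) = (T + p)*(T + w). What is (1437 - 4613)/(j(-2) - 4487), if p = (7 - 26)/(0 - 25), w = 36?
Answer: 79400/113229 ≈ 0.70123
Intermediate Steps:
p = 19/25 (p = -19/(-25) = -19*(-1/25) = 19/25 ≈ 0.76000)
j(T) = (36 + T)*(19/25 + T) (j(T) = (T + 19/25)*(T + 36) = (19/25 + T)*(36 + T) = (36 + T)*(19/25 + T))
(1437 - 4613)/(j(-2) - 4487) = (1437 - 4613)/((684/25 + (-2)² + (919/25)*(-2)) - 4487) = -3176/((684/25 + 4 - 1838/25) - 4487) = -3176/(-1054/25 - 4487) = -3176/(-113229/25) = -3176*(-25/113229) = 79400/113229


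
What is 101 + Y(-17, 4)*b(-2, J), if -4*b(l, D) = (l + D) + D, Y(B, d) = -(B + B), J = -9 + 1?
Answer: 254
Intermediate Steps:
J = -8
Y(B, d) = -2*B
b(l, D) = -D/2 - l/4 (b(l, D) = -((l + D) + D)/4 = -((D + l) + D)/4 = -(l + 2*D)/4 = -D/2 - l/4)
101 + Y(-17, 4)*b(-2, J) = 101 + (-2*(-17))*(-½*(-8) - ¼*(-2)) = 101 + 34*(4 + ½) = 101 + 34*(9/2) = 101 + 153 = 254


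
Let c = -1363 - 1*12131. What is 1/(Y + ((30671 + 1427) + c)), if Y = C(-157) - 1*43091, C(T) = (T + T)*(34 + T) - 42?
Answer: 1/14093 ≈ 7.0957e-5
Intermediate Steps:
c = -13494 (c = -1363 - 12131 = -13494)
C(T) = -42 + 2*T*(34 + T) (C(T) = (2*T)*(34 + T) - 42 = 2*T*(34 + T) - 42 = -42 + 2*T*(34 + T))
Y = -4511 (Y = (-42 + 2*(-157)**2 + 68*(-157)) - 1*43091 = (-42 + 2*24649 - 10676) - 43091 = (-42 + 49298 - 10676) - 43091 = 38580 - 43091 = -4511)
1/(Y + ((30671 + 1427) + c)) = 1/(-4511 + ((30671 + 1427) - 13494)) = 1/(-4511 + (32098 - 13494)) = 1/(-4511 + 18604) = 1/14093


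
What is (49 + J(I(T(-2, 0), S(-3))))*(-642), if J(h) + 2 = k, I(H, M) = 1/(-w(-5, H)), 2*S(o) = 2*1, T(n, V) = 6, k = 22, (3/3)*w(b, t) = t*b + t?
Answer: -44298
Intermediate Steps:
w(b, t) = t + b*t (w(b, t) = t*b + t = b*t + t = t + b*t)
S(o) = 1 (S(o) = (2*1)/2 = (1/2)*2 = 1)
I(H, M) = 1/(4*H) (I(H, M) = 1/(-H*(1 - 5)) = 1/(-H*(-4)) = 1/(-(-4)*H) = 1/(4*H))
J(h) = 20 (J(h) = -2 + 22 = 20)
(49 + J(I(T(-2, 0), S(-3))))*(-642) = (49 + 20)*(-642) = 69*(-642) = -44298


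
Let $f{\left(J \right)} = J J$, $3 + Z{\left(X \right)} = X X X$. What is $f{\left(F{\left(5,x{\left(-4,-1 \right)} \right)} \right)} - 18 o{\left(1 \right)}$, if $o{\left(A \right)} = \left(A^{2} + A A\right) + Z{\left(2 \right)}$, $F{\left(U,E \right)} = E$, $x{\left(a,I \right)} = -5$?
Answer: $-101$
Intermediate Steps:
$Z{\left(X \right)} = -3 + X^{3}$ ($Z{\left(X \right)} = -3 + X X X = -3 + X^{2} X = -3 + X^{3}$)
$f{\left(J \right)} = J^{2}$
$o{\left(A \right)} = 5 + 2 A^{2}$ ($o{\left(A \right)} = \left(A^{2} + A A\right) - \left(3 - 2^{3}\right) = \left(A^{2} + A^{2}\right) + \left(-3 + 8\right) = 2 A^{2} + 5 = 5 + 2 A^{2}$)
$f{\left(F{\left(5,x{\left(-4,-1 \right)} \right)} \right)} - 18 o{\left(1 \right)} = \left(-5\right)^{2} - 18 \left(5 + 2 \cdot 1^{2}\right) = 25 - 18 \left(5 + 2 \cdot 1\right) = 25 - 18 \left(5 + 2\right) = 25 - 126 = -101$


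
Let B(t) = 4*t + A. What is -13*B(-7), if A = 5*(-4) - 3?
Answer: 663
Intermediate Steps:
A = -23 (A = -20 - 3 = -23)
B(t) = -23 + 4*t (B(t) = 4*t - 23 = -23 + 4*t)
-13*B(-7) = -13*(-23 + 4*(-7)) = -13*(-23 - 28) = -13*(-51) = 663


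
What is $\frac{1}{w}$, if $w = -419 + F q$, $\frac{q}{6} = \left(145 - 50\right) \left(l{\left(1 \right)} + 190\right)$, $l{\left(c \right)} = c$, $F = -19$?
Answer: $- \frac{1}{2068949} \approx -4.8334 \cdot 10^{-7}$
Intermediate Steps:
$q = 108870$ ($q = 6 \left(145 - 50\right) \left(1 + 190\right) = 6 \cdot 95 \cdot 191 = 6 \cdot 18145 = 108870$)
$w = -2068949$ ($w = -419 - 2068530 = -2068949$)
$\frac{1}{w} = \frac{1}{-2068949} = - \frac{1}{2068949}$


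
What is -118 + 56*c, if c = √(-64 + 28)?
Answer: -118 + 336*I ≈ -118.0 + 336.0*I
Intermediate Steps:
c = 6*I (c = √(-36) = 6*I ≈ 6.0*I)
-118 + 56*c = -118 + 56*(6*I) = -118 + 336*I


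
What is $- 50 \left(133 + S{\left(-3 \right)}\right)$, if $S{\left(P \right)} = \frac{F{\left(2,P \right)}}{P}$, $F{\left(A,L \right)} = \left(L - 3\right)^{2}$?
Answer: $-6050$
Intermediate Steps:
$F{\left(A,L \right)} = \left(-3 + L\right)^{2}$
$S{\left(P \right)} = \frac{\left(-3 + P\right)^{2}}{P}$
$- 50 \left(133 + S{\left(-3 \right)}\right) = - 50 \left(133 + \frac{\left(-3 - 3\right)^{2}}{-3}\right) = - 50 \left(133 - \frac{\left(-6\right)^{2}}{3}\right) = - 50 \left(133 - 12\right) = \left(-50\right) 121 = -6050$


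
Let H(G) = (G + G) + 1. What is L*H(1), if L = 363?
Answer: 1089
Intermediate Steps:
H(G) = 1 + 2*G (H(G) = 2*G + 1 = 1 + 2*G)
L*H(1) = 363*(1 + 2*1) = 363*(1 + 2) = 363*3 = 1089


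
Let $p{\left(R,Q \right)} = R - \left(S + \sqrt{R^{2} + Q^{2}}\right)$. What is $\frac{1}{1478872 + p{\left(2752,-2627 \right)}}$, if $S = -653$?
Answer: $\frac{1482277}{2197130630096} + \frac{\sqrt{14474633}}{2197130630096} \approx 6.7637 \cdot 10^{-7}$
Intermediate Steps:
$p{\left(R,Q \right)} = 653 + R - \sqrt{Q^{2} + R^{2}}$ ($p{\left(R,Q \right)} = R - \left(-653 + \sqrt{R^{2} + Q^{2}}\right) = R - \left(-653 + \sqrt{Q^{2} + R^{2}}\right) = 653 + R - \sqrt{Q^{2} + R^{2}}$)
$\frac{1}{1478872 + p{\left(2752,-2627 \right)}} = \frac{1}{1478872 + \left(653 + 2752 - \sqrt{\left(-2627\right)^{2} + 2752^{2}}\right)} = \frac{1}{1478872 + \left(653 + 2752 - \sqrt{6901129 + 7573504}\right)} = \frac{1}{1478872 + \left(653 + 2752 - \sqrt{14474633}\right)} = \frac{1}{1478872 + \left(3405 - \sqrt{14474633}\right)} = \frac{1}{1482277 - \sqrt{14474633}}$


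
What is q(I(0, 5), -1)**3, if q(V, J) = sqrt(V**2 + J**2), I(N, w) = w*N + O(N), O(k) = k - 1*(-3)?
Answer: 10*sqrt(10) ≈ 31.623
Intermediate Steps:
O(k) = 3 + k (O(k) = k + 3 = 3 + k)
I(N, w) = 3 + N + N*w (I(N, w) = w*N + (3 + N) = N*w + (3 + N) = 3 + N + N*w)
q(V, J) = sqrt(J**2 + V**2)
q(I(0, 5), -1)**3 = (sqrt((-1)**2 + (3 + 0 + 0*5)**2))**3 = (sqrt(1 + (3 + 0 + 0)**2))**3 = (sqrt(1 + 3**2))**3 = (sqrt(1 + 9))**3 = (sqrt(10))**3 = 10*sqrt(10)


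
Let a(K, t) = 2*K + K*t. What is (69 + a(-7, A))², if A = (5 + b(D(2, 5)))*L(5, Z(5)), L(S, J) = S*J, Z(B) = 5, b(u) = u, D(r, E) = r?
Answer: 1368900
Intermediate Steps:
L(S, J) = J*S
A = 175 (A = (5 + 2)*(5*5) = 7*25 = 175)
(69 + a(-7, A))² = (69 - 7*(2 + 175))² = (69 - 7*177)² = (69 - 1239)² = (-1170)² = 1368900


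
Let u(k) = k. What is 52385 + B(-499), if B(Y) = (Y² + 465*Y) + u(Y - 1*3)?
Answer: 68849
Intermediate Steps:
B(Y) = -3 + Y² + 466*Y (B(Y) = (Y² + 465*Y) + (Y - 1*3) = (Y² + 465*Y) + (Y - 3) = (Y² + 465*Y) + (-3 + Y) = -3 + Y² + 466*Y)
52385 + B(-499) = 52385 + (-3 + (-499)² + 466*(-499)) = 52385 + (-3 + 249001 - 232534) = 52385 + 16464 = 68849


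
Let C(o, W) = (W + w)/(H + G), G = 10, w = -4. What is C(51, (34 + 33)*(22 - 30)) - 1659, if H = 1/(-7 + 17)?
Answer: -172959/101 ≈ -1712.5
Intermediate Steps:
H = ⅒ (H = 1/10 = ⅒ ≈ 0.10000)
C(o, W) = -40/101 + 10*W/101 (C(o, W) = (W - 4)/(⅒ + 10) = (-4 + W)/(101/10) = (-4 + W)*(10/101) = -40/101 + 10*W/101)
C(51, (34 + 33)*(22 - 30)) - 1659 = (-40/101 + 10*((34 + 33)*(22 - 30))/101) - 1659 = (-40/101 + 10*(67*(-8))/101) - 1659 = (-40/101 + (10/101)*(-536)) - 1659 = (-40/101 - 5360/101) - 1659 = -5400/101 - 1659 = -172959/101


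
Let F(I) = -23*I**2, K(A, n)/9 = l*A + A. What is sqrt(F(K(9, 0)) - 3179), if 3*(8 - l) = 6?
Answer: I*sqrt(7397426) ≈ 2719.8*I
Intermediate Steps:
l = 6 (l = 8 - 1/3*6 = 8 - 2 = 6)
K(A, n) = 63*A (K(A, n) = 9*(6*A + A) = 9*(7*A) = 63*A)
sqrt(F(K(9, 0)) - 3179) = sqrt(-23*(63*9)**2 - 3179) = sqrt(-23*567**2 - 3179) = sqrt(-23*321489 - 3179) = sqrt(-7394247 - 3179) = sqrt(-7397426) = I*sqrt(7397426)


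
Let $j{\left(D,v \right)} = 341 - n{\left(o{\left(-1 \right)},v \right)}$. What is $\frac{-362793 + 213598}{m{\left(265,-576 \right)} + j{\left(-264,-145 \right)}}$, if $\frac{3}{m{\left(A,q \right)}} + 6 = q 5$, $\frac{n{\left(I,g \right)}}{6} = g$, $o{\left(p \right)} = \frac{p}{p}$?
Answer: $- \frac{143525590}{1164981} \approx -123.2$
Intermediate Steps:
$o{\left(p \right)} = 1$
$n{\left(I,g \right)} = 6 g$
$m{\left(A,q \right)} = \frac{3}{-6 + 5 q}$ ($m{\left(A,q \right)} = \frac{3}{-6 + q 5} = \frac{3}{-6 + 5 q}$)
$j{\left(D,v \right)} = 341 - 6 v$
$\frac{-362793 + 213598}{m{\left(265,-576 \right)} + j{\left(-264,-145 \right)}} = \frac{-362793 + 213598}{\frac{3}{-6 + 5 \left(-576\right)} + \left(341 - -870\right)} = - \frac{149195}{\frac{3}{-6 - 2880} + \left(341 + 870\right)} = - \frac{149195}{\frac{3}{-2886} + 1211} = - \frac{149195}{3 \left(- \frac{1}{2886}\right) + 1211} = - \frac{149195}{- \frac{1}{962} + 1211} = - \frac{149195}{\frac{1164981}{962}} = \left(-149195\right) \frac{962}{1164981} = - \frac{143525590}{1164981}$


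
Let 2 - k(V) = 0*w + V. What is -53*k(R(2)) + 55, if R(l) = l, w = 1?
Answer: 55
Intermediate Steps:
k(V) = 2 - V (k(V) = 2 - (0*1 + V) = 2 - (0 + V) = 2 - V)
-53*k(R(2)) + 55 = -53*(2 - 1*2) + 55 = -53*(2 - 2) + 55 = -53*0 + 55 = 0 + 55 = 55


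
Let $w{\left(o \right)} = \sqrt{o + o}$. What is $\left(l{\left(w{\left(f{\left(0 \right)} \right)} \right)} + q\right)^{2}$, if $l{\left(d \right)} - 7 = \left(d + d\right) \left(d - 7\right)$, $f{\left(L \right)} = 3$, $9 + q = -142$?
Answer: $18600 + 3696 \sqrt{6} \approx 27653.0$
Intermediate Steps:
$q = -151$ ($q = -9 - 142 = -151$)
$w{\left(o \right)} = \sqrt{2} \sqrt{o}$ ($w{\left(o \right)} = \sqrt{2 o} = \sqrt{2} \sqrt{o}$)
$l{\left(d \right)} = 7 + 2 d \left(-7 + d\right)$ ($l{\left(d \right)} = 7 + \left(d + d\right) \left(d - 7\right) = 7 + 2 d \left(-7 + d\right)$)
$\left(l{\left(w{\left(f{\left(0 \right)} \right)} \right)} + q\right)^{2} = \left(\left(7 - 14 \sqrt{2} \sqrt{3} + 2 \left(\sqrt{2} \sqrt{3}\right)^{2}\right) - 151\right)^{2} = \left(\left(7 - 14 \sqrt{6} + 2 \left(\sqrt{6}\right)^{2}\right) - 151\right)^{2} = \left(\left(7 - 14 \sqrt{6} + 2 \cdot 6\right) - 151\right)^{2} = \left(\left(7 - 14 \sqrt{6} + 12\right) - 151\right)^{2} = \left(\left(19 - 14 \sqrt{6}\right) - 151\right)^{2} = \left(-132 - 14 \sqrt{6}\right)^{2}$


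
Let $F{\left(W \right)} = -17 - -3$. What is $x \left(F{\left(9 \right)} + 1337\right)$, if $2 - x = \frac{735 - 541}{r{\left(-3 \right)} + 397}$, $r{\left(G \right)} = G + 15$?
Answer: $\frac{825552}{409} \approx 2018.5$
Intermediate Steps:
$F{\left(W \right)} = -14$ ($F{\left(W \right)} = -17 + 3 = -14$)
$r{\left(G \right)} = 15 + G$
$x = \frac{624}{409}$ ($x = 2 - \frac{735 - 541}{\left(15 - 3\right) + 397} = 2 - \frac{194}{12 + 397} = 2 - \frac{194}{409} = \frac{624}{409} \approx 1.5257$)
$x \left(F{\left(9 \right)} + 1337\right) = \frac{624 \left(-14 + 1337\right)}{409} = \frac{624}{409} \cdot 1323 = \frac{825552}{409}$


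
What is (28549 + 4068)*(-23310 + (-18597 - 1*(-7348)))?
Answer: -1127210903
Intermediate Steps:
(28549 + 4068)*(-23310 + (-18597 - 1*(-7348))) = 32617*(-23310 + (-18597 + 7348)) = 32617*(-23310 - 11249) = 32617*(-34559) = -1127210903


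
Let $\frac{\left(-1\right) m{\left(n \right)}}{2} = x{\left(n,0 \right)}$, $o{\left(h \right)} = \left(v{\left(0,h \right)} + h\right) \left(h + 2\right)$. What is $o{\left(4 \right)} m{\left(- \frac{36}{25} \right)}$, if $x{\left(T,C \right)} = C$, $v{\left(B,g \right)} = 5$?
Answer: $0$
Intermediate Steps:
$o{\left(h \right)} = \left(2 + h\right) \left(5 + h\right)$ ($o{\left(h \right)} = \left(5 + h\right) \left(h + 2\right) = \left(5 + h\right) \left(2 + h\right) = \left(2 + h\right) \left(5 + h\right)$)
$m{\left(n \right)} = 0$ ($m{\left(n \right)} = \left(-2\right) 0 = 0$)
$o{\left(4 \right)} m{\left(- \frac{36}{25} \right)} = \left(10 + 4^{2} + 7 \cdot 4\right) 0 = \left(10 + 16 + 28\right) 0 = 54 \cdot 0 = 0$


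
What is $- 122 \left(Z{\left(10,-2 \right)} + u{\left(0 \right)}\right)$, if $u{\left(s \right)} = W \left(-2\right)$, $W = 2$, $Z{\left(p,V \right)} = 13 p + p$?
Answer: $-16592$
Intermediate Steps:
$Z{\left(p,V \right)} = 14 p$
$u{\left(s \right)} = -4$ ($u{\left(s \right)} = 2 \left(-2\right) = -4$)
$- 122 \left(Z{\left(10,-2 \right)} + u{\left(0 \right)}\right) = - 122 \left(14 \cdot 10 - 4\right) = - 122 \left(140 - 4\right) = \left(-122\right) 136 = -16592$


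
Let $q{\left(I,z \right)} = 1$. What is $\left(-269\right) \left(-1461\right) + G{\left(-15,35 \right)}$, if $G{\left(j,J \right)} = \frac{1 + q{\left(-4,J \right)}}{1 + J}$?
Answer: $\frac{7074163}{18} \approx 3.9301 \cdot 10^{5}$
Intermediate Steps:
$G{\left(j,J \right)} = \frac{2}{1 + J}$ ($G{\left(j,J \right)} = \frac{1 + 1}{1 + J} = \frac{2}{1 + J}$)
$\left(-269\right) \left(-1461\right) + G{\left(-15,35 \right)} = \left(-269\right) \left(-1461\right) + \frac{2}{1 + 35} = 393009 + \frac{2}{36} = 393009 + 2 \cdot \frac{1}{36} = 393009 + \frac{1}{18} = \frac{7074163}{18}$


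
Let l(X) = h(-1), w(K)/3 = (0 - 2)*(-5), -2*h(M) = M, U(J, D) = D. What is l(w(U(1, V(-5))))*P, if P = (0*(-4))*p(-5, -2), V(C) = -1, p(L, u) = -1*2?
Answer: 0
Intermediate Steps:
p(L, u) = -2
h(M) = -M/2
w(K) = 30 (w(K) = 3*((0 - 2)*(-5)) = 3*(-2*(-5)) = 3*10 = 30)
l(X) = ½ (l(X) = -½*(-1) = ½)
P = 0 (P = (0*(-4))*(-2) = 0*(-2) = 0)
l(w(U(1, V(-5))))*P = (½)*0 = 0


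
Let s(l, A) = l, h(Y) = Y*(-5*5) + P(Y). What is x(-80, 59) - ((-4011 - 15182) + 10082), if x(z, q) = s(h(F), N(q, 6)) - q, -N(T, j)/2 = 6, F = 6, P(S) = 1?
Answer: 8903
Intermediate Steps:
N(T, j) = -12 (N(T, j) = -2*6 = -12)
h(Y) = 1 - 25*Y (h(Y) = Y*(-5*5) + 1 = Y*(-25) + 1 = -25*Y + 1 = 1 - 25*Y)
x(z, q) = -149 - q (x(z, q) = (1 - 25*6) - q = (1 - 150) - q = -149 - q)
x(-80, 59) - ((-4011 - 15182) + 10082) = (-149 - 1*59) - ((-4011 - 15182) + 10082) = (-149 - 59) - (-19193 + 10082) = -208 - 1*(-9111) = -208 + 9111 = 8903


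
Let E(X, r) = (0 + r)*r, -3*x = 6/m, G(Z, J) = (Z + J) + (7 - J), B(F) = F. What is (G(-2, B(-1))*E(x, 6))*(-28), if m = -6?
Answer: -5040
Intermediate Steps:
G(Z, J) = 7 + Z (G(Z, J) = (J + Z) + (7 - J) = 7 + Z)
x = ⅓ (x = -2/(-6) = -2*(-1)/6 = -⅓*(-1) = ⅓ ≈ 0.33333)
E(X, r) = r² (E(X, r) = r*r = r²)
(G(-2, B(-1))*E(x, 6))*(-28) = ((7 - 2)*6²)*(-28) = (5*36)*(-28) = 180*(-28) = -5040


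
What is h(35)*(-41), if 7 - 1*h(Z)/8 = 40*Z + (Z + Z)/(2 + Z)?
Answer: 16928408/37 ≈ 4.5752e+5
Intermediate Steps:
h(Z) = 56 - 320*Z - 16*Z/(2 + Z) (h(Z) = 56 - 8*(40*Z + (Z + Z)/(2 + Z)) = 56 - 8*(40*Z + (2*Z)/(2 + Z)) = 56 - 8*(40*Z + 2*Z/(2 + Z)) = 56 + (-320*Z - 16*Z/(2 + Z)) = 56 - 320*Z - 16*Z/(2 + Z))
h(35)*(-41) = (8*(14 - 75*35 - 40*35²)/(2 + 35))*(-41) = (8*(14 - 2625 - 40*1225)/37)*(-41) = (8*(1/37)*(14 - 2625 - 49000))*(-41) = (8*(1/37)*(-51611))*(-41) = -412888/37*(-41) = 16928408/37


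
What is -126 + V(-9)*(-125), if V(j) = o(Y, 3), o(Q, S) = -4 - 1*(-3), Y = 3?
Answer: -1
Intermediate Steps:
o(Q, S) = -1 (o(Q, S) = -4 + 3 = -1)
V(j) = -1
-126 + V(-9)*(-125) = -126 - 1*(-125) = -126 + 125 = -1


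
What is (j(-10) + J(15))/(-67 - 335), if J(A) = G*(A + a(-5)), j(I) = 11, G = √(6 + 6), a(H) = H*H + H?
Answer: -11/402 - 35*√3/201 ≈ -0.32896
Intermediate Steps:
a(H) = H + H² (a(H) = H² + H = H + H²)
G = 2*√3 (G = √12 = 2*√3 ≈ 3.4641)
J(A) = 2*√3*(20 + A) (J(A) = (2*√3)*(A - 5*(1 - 5)) = (2*√3)*(A - 5*(-4)) = (2*√3)*(A + 20) = (2*√3)*(20 + A) = 2*√3*(20 + A))
(j(-10) + J(15))/(-67 - 335) = (11 + 2*√3*(20 + 15))/(-67 - 335) = (11 + 2*√3*35)/(-402) = -(11 + 70*√3)/402 = -11/402 - 35*√3/201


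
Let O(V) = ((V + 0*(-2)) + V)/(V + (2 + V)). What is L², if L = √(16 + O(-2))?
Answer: 18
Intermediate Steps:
O(V) = 2*V/(2 + 2*V) (O(V) = ((V + 0) + V)/(2 + 2*V) = (V + V)/(2 + 2*V) = (2*V)/(2 + 2*V) = 2*V/(2 + 2*V))
L = 3*√2 (L = √(16 - 2/(1 - 2)) = √(16 - 2/(-1)) = √(16 - 2*(-1)) = √(16 + 2) = √18 = 3*√2 ≈ 4.2426)
L² = (3*√2)² = 18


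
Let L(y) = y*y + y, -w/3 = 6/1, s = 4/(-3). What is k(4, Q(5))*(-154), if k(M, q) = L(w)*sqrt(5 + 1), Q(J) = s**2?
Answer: -47124*sqrt(6) ≈ -1.1543e+5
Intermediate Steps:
s = -4/3 (s = 4*(-1/3) = -4/3 ≈ -1.3333)
w = -18 (w = -18/1 = -18 ≈ -18.000)
Q(J) = 16/9 (Q(J) = (-4/3)**2 = 16/9)
L(y) = y + y**2 (L(y) = y**2 + y = y + y**2)
k(M, q) = 306*sqrt(6) (k(M, q) = (-18*(1 - 18))*sqrt(5 + 1) = (-18*(-17))*sqrt(6) = 306*sqrt(6))
k(4, Q(5))*(-154) = (306*sqrt(6))*(-154) = -47124*sqrt(6)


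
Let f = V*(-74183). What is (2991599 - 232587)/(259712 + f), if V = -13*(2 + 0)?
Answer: 1379506/1094235 ≈ 1.2607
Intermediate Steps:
V = -26 (V = -13*2 = -26)
f = 1928758 (f = -26*(-74183) = 1928758)
(2991599 - 232587)/(259712 + f) = (2991599 - 232587)/(259712 + 1928758) = 2759012/2188470 = 2759012*(1/2188470) = 1379506/1094235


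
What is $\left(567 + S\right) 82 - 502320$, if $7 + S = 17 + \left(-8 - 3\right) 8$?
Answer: $-462222$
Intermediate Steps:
$S = -78$ ($S = -7 + \left(17 + \left(-8 - 3\right) 8\right) = -7 + \left(17 - 88\right) = -7 - 71 = -78$)
$\left(567 + S\right) 82 - 502320 = \left(567 - 78\right) 82 - 502320 = 489 \cdot 82 - 502320 = 40098 - 502320 = -462222$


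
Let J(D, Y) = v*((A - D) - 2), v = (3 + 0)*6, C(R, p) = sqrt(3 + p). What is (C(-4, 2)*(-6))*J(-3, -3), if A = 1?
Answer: -216*sqrt(5) ≈ -482.99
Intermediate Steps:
v = 18 (v = 3*6 = 18)
J(D, Y) = -18 - 18*D (J(D, Y) = 18*((1 - D) - 2) = 18*(-1 - D) = -18 - 18*D)
(C(-4, 2)*(-6))*J(-3, -3) = (sqrt(3 + 2)*(-6))*(-18 - 18*(-3)) = (sqrt(5)*(-6))*(-18 + 54) = -6*sqrt(5)*36 = -216*sqrt(5)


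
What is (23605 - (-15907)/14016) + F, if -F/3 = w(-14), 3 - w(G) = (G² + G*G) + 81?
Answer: 350626147/14016 ≈ 25016.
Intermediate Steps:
w(G) = -78 - 2*G² (w(G) = 3 - ((G² + G*G) + 81) = 3 - ((G² + G²) + 81) = 3 - (2*G² + 81) = 3 - (81 + 2*G²) = 3 + (-81 - 2*G²) = -78 - 2*G²)
F = 1410 (F = -3*(-78 - 2*(-14)²) = -3*(-78 - 2*196) = -3*(-78 - 392) = -3*(-470) = 1410)
(23605 - (-15907)/14016) + F = (23605 - (-15907)/14016) + 1410 = (23605 - 1*(-15907/14016)) + 1410 = (23605 + 15907/14016) + 1410 = 330863587/14016 + 1410 = 350626147/14016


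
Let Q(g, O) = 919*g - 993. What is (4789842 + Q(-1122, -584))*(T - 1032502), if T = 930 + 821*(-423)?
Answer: -5181366178005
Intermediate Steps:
Q(g, O) = -993 + 919*g
T = -346353 (T = 930 - 347283 = -346353)
(4789842 + Q(-1122, -584))*(T - 1032502) = (4789842 + (-993 + 919*(-1122)))*(-346353 - 1032502) = (4789842 + (-993 - 1031118))*(-1378855) = (4789842 - 1032111)*(-1378855) = 3757731*(-1378855) = -5181366178005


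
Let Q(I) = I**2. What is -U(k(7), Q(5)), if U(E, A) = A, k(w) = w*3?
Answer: -25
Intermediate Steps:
k(w) = 3*w
-U(k(7), Q(5)) = -1*5**2 = -1*25 = -25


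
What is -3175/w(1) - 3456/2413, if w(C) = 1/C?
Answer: -7664731/2413 ≈ -3176.4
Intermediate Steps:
-3175/w(1) - 3456/2413 = -3175/(1/1) - 3456/2413 = -3175/1 - 3456*1/2413 = -3175*1 - 3456/2413 = -3175 - 3456/2413 = -7664731/2413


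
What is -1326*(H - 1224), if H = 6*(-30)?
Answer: 1861704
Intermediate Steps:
H = -180
-1326*(H - 1224) = -1326*(-180 - 1224) = -1326*(-1404) = 1861704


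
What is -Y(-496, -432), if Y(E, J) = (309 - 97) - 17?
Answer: -195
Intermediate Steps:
Y(E, J) = 195 (Y(E, J) = 212 - 17 = 195)
-Y(-496, -432) = -1*195 = -195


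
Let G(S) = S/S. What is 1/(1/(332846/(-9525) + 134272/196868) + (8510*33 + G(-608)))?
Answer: 16061946382/4510691995611517 ≈ 3.5609e-6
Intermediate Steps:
G(S) = 1
1/(1/(332846/(-9525) + 134272/196868) + (8510*33 + G(-608))) = 1/(1/(332846/(-9525) + 134272/196868) + (8510*33 + 1)) = 1/(1/(332846*(-1/9525) + 134272*(1/196868)) + (280830 + 1)) = 1/(1/(-332846/9525 + 33568/49217) + 280831) = 1/(1/(-16061946382/468791925) + 280831) = 1/(-468791925/16061946382 + 280831) = 1/(4510691995611517/16061946382) = 16061946382/4510691995611517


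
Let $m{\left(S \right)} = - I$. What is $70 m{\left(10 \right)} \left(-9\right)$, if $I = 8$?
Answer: $5040$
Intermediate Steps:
$m{\left(S \right)} = -8$ ($m{\left(S \right)} = \left(-1\right) 8 = -8$)
$70 m{\left(10 \right)} \left(-9\right) = 70 \left(-8\right) \left(-9\right) = \left(-560\right) \left(-9\right) = 5040$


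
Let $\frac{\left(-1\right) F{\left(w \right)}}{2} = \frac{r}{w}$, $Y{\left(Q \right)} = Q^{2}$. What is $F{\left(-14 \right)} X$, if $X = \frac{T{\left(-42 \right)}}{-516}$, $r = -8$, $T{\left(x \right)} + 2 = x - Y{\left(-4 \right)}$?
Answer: $- \frac{40}{301} \approx -0.13289$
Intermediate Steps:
$T{\left(x \right)} = -18 + x$ ($T{\left(x \right)} = -2 + \left(x - \left(-4\right)^{2}\right) = -2 + \left(x - 16\right) = -2 + \left(-16 + x\right) = -18 + x$)
$X = \frac{5}{43}$ ($X = \frac{-18 - 42}{-516} = \left(-60\right) \left(- \frac{1}{516}\right) = \frac{5}{43} \approx 0.11628$)
$F{\left(w \right)} = \frac{16}{w}$ ($F{\left(w \right)} = - 2 \left(- \frac{8}{w}\right) = \frac{16}{w}$)
$F{\left(-14 \right)} X = \frac{16}{-14} \cdot \frac{5}{43} = 16 \left(- \frac{1}{14}\right) \frac{5}{43} = \left(- \frac{8}{7}\right) \frac{5}{43} = - \frac{40}{301}$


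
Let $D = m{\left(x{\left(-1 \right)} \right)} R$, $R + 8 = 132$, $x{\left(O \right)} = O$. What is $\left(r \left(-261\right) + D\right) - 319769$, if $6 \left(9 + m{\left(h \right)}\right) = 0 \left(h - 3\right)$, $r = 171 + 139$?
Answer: $-401795$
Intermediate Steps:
$r = 310$
$m{\left(h \right)} = -9$ ($m{\left(h \right)} = -9 + \frac{0 \left(h - 3\right)}{6} = -9 + \frac{0 \left(-3 + h\right)}{6} = -9 + \frac{1}{6} \cdot 0 = -9 + 0 = -9$)
$R = 124$ ($R = -8 + 132 = 124$)
$D = -1116$ ($D = \left(-9\right) 124 = -1116$)
$\left(r \left(-261\right) + D\right) - 319769 = \left(310 \left(-261\right) - 1116\right) - 319769 = \left(-80910 - 1116\right) - 319769 = -82026 - 319769 = -401795$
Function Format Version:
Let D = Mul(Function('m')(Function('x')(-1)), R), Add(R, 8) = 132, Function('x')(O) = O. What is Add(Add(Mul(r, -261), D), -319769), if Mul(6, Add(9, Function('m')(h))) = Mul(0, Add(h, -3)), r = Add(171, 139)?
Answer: -401795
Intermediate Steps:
r = 310
Function('m')(h) = -9 (Function('m')(h) = Add(-9, Mul(Rational(1, 6), Mul(0, Add(h, -3)))) = Add(-9, Mul(Rational(1, 6), Mul(0, Add(-3, h)))) = Add(-9, Mul(Rational(1, 6), 0)) = Add(-9, 0) = -9)
R = 124 (R = Add(-8, 132) = 124)
D = -1116 (D = Mul(-9, 124) = -1116)
Add(Add(Mul(r, -261), D), -319769) = Add(Add(Mul(310, -261), -1116), -319769) = Add(Add(-80910, -1116), -319769) = Add(-82026, -319769) = -401795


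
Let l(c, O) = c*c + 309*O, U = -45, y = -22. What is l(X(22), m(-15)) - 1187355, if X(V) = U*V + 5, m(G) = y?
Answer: -223928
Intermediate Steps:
m(G) = -22
X(V) = 5 - 45*V (X(V) = -45*V + 5 = 5 - 45*V)
l(c, O) = c² + 309*O
l(X(22), m(-15)) - 1187355 = ((5 - 45*22)² + 309*(-22)) - 1187355 = ((5 - 990)² - 6798) - 1187355 = ((-985)² - 6798) - 1187355 = (970225 - 6798) - 1187355 = 963427 - 1187355 = -223928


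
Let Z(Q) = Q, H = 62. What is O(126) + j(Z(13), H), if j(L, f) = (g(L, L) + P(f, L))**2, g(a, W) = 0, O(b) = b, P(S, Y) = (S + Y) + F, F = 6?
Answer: 6687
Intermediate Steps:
P(S, Y) = 6 + S + Y (P(S, Y) = (S + Y) + 6 = 6 + S + Y)
j(L, f) = (6 + L + f)**2 (j(L, f) = (0 + (6 + f + L))**2 = (0 + (6 + L + f))**2 = (6 + L + f)**2)
O(126) + j(Z(13), H) = 126 + (6 + 13 + 62)**2 = 126 + 81**2 = 126 + 6561 = 6687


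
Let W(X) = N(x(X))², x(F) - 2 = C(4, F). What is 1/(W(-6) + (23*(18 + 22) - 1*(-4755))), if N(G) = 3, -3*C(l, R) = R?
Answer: 1/5684 ≈ 0.00017593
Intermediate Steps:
C(l, R) = -R/3
x(F) = 2 - F/3
W(X) = 9 (W(X) = 3² = 9)
1/(W(-6) + (23*(18 + 22) - 1*(-4755))) = 1/(9 + (23*(18 + 22) - 1*(-4755))) = 1/(9 + (23*40 + 4755)) = 1/(9 + (920 + 4755)) = 1/(9 + 5675) = 1/5684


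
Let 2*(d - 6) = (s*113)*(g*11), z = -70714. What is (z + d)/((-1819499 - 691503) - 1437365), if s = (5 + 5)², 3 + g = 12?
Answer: -488642/3948367 ≈ -0.12376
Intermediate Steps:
g = 9 (g = -3 + 12 = 9)
s = 100 (s = 10² = 100)
d = 559356 (d = 6 + ((100*113)*(9*11))/2 = 6 + (11300*99)/2 = 6 + (½)*1118700 = 6 + 559350 = 559356)
(z + d)/((-1819499 - 691503) - 1437365) = (-70714 + 559356)/((-1819499 - 691503) - 1437365) = 488642/(-2511002 - 1437365) = 488642/(-3948367) = 488642*(-1/3948367) = -488642/3948367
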